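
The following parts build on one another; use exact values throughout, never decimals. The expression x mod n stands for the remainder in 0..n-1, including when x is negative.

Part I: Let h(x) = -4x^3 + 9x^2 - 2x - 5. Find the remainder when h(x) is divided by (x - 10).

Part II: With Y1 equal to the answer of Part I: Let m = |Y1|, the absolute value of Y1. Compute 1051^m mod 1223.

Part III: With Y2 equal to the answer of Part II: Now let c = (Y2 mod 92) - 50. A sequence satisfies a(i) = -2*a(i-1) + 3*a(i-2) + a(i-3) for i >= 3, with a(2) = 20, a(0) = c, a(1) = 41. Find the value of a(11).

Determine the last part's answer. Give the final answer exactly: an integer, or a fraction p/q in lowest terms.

291569

Part I: remainder = value at the root: -4*(10)^3 + 9*(10)^2 - 2*(10)^1 - 5 = (-4000) + (900) + (-20) + (-5) = -3125; answer -3125
Part II: Y1 = -3125; m = 3125; squarings mod 1223: 1051^1=1051, 1051^2=232, 1051^4=12, 1051^8=144, 1051^16=1168, 1051^32=579, 1051^64=139, 1051^128=976, 1051^256=1082, 1051^512=313, 1051^1024=129, 1051^2048=742; 1051^3125 = 1051^1 * 1051^4 * 1051^16 * 1051^32 * 1051^1024 * 1051^2048 = 715 (mod 1223); answer 715
Part III: Y2 = 715; c = 21; a(3) = -2*(20) + 3*(41) + 1*(21) = 104; iterating: a(3)=104, a(4)=-107, a(5)=546, a(6)=-1309, a(7)=4149, a(8)=-11679, a(9)=34496, a(10)=-99880, a(11)=291569; answer 291569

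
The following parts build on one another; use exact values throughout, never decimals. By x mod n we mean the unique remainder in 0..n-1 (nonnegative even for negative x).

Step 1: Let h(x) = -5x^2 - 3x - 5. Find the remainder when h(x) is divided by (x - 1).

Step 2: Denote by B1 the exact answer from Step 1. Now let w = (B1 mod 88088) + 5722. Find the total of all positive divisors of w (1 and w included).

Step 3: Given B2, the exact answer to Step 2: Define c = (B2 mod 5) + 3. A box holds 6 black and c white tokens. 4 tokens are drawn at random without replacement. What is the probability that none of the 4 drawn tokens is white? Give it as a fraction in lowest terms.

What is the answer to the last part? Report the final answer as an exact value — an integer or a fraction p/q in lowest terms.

Step 1: remainder = value at the root: -5*(1)^2 - 3*(1)^1 - 5 = (-5) + (-3) + (-5) = -13; answer -13
Step 2: B1 = -13; w = 93797; 93797 = 11 * 8527; sigma = (1 + 11) * (1 + 8527) = 12 * 8528 = 102336; answer 102336
Step 3: B2 = 102336; c = 4; total draws C(10,4) = 210; favorable C(6,4) = 15; P = 1/14; answer 1/14

1/14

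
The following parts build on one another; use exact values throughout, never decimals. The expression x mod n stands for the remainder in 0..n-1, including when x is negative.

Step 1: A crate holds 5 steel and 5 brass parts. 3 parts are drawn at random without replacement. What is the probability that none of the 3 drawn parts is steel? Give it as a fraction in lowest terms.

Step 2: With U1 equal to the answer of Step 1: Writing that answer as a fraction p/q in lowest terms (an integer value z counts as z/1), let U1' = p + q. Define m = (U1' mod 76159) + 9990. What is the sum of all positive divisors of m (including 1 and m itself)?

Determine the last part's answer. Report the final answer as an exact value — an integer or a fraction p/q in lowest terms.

11440

Step 1: total draws C(10,3) = 120; favorable C(5,3) = 10; P = 1/12; answer 1/12
Step 2: U1 = 1/12; threaded value p + q = 13; m = 10003; 10003 = 7 * 1429; sigma = (1 + 7) * (1 + 1429) = 8 * 1430 = 11440; answer 11440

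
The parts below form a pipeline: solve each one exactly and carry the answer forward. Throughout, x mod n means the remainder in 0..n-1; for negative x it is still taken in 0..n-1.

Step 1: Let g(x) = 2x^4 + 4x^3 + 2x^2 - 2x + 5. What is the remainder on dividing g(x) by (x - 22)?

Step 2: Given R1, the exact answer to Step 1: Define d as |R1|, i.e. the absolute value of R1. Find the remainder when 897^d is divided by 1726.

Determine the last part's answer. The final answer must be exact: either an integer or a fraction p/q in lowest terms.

1063

Step 1: remainder = value at the root: 2*(22)^4 + 4*(22)^3 + 2*(22)^2 - 2*(22)^1 + 5 = (468512) + (42592) + (968) + (-44) + (5) = 512033; answer 512033
Step 2: R1 = 512033; d = 512033; squarings mod 1726: 897^1=897, 897^2=293, 897^4=1275, 897^8=1459, 897^16=523, 897^32=821, 897^64=901, 897^128=581, 897^256=991, 897^512=1713, 897^1024=169, 897^2048=945, 897^4096=683, 897^8192=469, 897^16384=759, 897^32768=1323, 897^65536=165, 897^131072=1335, 897^262144=993; 897^512033 = 897^1 * 897^32 * 897^4096 * 897^16384 * 897^32768 * 897^65536 * 897^131072 * 897^262144 = 1063 (mod 1726); answer 1063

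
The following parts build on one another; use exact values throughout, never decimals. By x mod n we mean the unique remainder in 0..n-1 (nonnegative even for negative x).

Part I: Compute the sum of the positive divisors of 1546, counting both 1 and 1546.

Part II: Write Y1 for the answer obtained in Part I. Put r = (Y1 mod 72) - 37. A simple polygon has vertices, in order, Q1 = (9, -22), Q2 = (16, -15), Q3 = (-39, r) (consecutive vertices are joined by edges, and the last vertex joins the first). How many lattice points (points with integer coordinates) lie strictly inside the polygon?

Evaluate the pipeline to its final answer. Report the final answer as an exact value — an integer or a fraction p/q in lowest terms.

Part I: 1546 = 2 * 773; sigma = (1 + 2) * (1 + 773) = 3 * 774 = 2322; answer 2322
Part II: Y1 = 2322; r = -19; cross terms: (9*-15 - 16*-22)=217, (16*-19 - -39*-15)=-889, (-39*-22 - 9*-19)=1029; twice the area = |357| = 357; area = 357/2; boundary points = 7 + 1 + 3 = 11; strictly interior points = area - boundary/2 + 1 = 174; answer 174

174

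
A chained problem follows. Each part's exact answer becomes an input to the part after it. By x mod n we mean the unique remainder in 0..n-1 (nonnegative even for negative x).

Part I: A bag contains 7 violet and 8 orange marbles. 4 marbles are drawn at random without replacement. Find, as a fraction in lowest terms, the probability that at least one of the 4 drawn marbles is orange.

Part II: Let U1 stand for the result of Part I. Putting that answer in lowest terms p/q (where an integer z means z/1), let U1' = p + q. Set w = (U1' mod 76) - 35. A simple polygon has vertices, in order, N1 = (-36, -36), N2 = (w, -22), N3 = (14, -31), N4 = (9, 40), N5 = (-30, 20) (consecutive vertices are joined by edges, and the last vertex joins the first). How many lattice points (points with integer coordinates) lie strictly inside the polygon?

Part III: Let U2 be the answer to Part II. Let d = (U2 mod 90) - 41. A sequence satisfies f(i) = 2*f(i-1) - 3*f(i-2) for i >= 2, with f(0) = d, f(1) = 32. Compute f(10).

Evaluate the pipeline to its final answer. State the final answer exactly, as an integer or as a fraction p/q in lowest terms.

-704

Part I: total draws C(15,4) = 1365; complement C(7,4) = 35; favorable 1365 - 35 = 1330; P = 38/39; answer 38/39
Part II: U1 = 38/39; threaded value p + q = 77; w = -34; cross terms: (-36*-22 - -34*-36)=-432, (-34*-31 - 14*-22)=1362, (14*40 - 9*-31)=839, (9*20 - -30*40)=1380, (-30*-36 - -36*20)=1800; twice the area = |4949| = 4949; area = 4949/2; boundary points = 2 + 3 + 1 + 1 + 2 = 9; strictly interior points = area - boundary/2 + 1 = 2471; answer 2471
Part III: U2 = 2471; d = 0; f(2) = 2*(32) - 3*(0) = 64; iterating: f(2)=64, f(3)=32, f(4)=-128, f(5)=-352, f(6)=-320, f(7)=416, f(8)=1792, f(9)=2336, f(10)=-704; answer -704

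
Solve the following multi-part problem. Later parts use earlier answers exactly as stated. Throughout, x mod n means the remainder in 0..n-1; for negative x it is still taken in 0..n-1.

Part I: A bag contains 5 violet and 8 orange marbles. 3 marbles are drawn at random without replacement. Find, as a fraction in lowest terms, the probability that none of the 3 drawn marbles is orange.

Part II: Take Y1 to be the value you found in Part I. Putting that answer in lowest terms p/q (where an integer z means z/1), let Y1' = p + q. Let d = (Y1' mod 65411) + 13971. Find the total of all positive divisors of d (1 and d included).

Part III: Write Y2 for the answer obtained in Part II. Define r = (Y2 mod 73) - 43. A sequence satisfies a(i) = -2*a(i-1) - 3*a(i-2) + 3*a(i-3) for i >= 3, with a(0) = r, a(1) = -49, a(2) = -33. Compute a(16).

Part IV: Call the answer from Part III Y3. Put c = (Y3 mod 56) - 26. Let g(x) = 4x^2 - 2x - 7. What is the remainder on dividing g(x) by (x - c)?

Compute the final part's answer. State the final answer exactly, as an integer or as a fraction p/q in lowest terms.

923

Part I: total draws C(13,3) = 286; favorable C(5,3) = 10; P = 5/143; answer 5/143
Part II: Y1 = 5/143; threaded value p + q = 148; d = 14119; 14119 = 7 * 2017; sigma = (1 + 7) * (1 + 2017) = 8 * 2018 = 16144; answer 16144
Part III: Y2 = 16144; r = -32; a(3) = -2*(-33) - 3*(-49) + 3*(-32) = 117; iterating: a(3)=117, a(4)=-282, a(5)=114, a(6)=969, a(7)=-3126, a(8)=3687, a(9)=4911, a(10)=-30261, a(11)=56850, a(12)=-8184, a(13)=-244965, a(14)=685032, a(15)=-659721, a(16)=-1470549; answer -1470549
Part IV: Y3 = -1470549; c = -15; remainder = value at the root: 4*(-15)^2 - 2*(-15)^1 - 7 = (900) + (30) + (-7) = 923; answer 923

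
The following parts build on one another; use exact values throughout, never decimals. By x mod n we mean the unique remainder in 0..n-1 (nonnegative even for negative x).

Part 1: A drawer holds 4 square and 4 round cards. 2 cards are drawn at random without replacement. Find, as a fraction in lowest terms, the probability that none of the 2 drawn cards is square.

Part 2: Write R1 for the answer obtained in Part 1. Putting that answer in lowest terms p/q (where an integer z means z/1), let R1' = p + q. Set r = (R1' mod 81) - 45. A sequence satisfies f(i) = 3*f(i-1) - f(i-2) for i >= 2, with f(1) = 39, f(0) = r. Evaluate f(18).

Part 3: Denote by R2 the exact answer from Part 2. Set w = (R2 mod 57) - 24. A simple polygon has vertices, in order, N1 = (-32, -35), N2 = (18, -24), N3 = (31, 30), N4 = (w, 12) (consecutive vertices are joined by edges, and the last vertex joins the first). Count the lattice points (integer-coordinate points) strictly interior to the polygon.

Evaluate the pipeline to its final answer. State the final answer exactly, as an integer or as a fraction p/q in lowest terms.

Part 1: total draws C(8,2) = 28; favorable C(4,2) = 6; P = 3/14; answer 3/14
Part 2: R1 = 3/14; threaded value p + q = 17; r = -28; f(2) = 3*(39) - 1*(-28) = 145; iterating: f(2)=145, f(3)=396, f(4)=1043, f(5)=2733, f(6)=7156, f(7)=18735, f(8)=49049, f(9)=128412, f(10)=336187, f(11)=880149, f(12)=2304260, f(13)=6032631, f(14)=15793633, f(15)=41348268, f(16)=108251171, f(17)=283405245, f(18)=741964564; answer 741964564
Part 3: R2 = 741964564; w = -14; cross terms: (-32*-24 - 18*-35)=1398, (18*30 - 31*-24)=1284, (31*12 - -14*30)=792, (-14*-35 - -32*12)=874; twice the area = |4348| = 4348; area = 2174; boundary points = 1 + 1 + 9 + 1 = 12; strictly interior points = area - boundary/2 + 1 = 2169; answer 2169

2169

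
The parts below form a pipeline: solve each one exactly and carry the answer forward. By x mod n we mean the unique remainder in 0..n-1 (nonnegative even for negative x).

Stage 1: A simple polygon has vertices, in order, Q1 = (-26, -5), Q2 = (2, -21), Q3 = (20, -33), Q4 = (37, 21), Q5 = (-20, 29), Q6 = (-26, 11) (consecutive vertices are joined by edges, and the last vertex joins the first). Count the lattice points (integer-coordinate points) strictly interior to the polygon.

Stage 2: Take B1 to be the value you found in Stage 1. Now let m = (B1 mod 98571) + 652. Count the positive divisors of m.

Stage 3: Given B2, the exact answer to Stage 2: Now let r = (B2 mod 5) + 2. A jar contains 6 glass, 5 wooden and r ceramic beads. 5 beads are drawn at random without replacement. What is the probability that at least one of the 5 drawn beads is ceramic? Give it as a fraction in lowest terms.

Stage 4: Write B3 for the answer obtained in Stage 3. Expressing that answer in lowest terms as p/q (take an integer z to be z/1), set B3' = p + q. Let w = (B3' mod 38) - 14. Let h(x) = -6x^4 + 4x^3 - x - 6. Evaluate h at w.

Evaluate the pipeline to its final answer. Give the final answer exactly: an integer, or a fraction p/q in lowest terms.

-9

Stage 1: cross terms: (-26*-21 - 2*-5)=556, (2*-33 - 20*-21)=354, (20*21 - 37*-33)=1641, (37*29 - -20*21)=1493, (-20*11 - -26*29)=534, (-26*-5 - -26*11)=416; twice the area = |4994| = 4994; area = 2497; boundary points = 4 + 6 + 1 + 1 + 6 + 16 = 34; strictly interior points = area - boundary/2 + 1 = 2481; answer 2481
Stage 2: B1 = 2481; m = 3133; 3133 = 13 * 241; number of divisors = (1+1) * (1+1) = 4; answer 4
Stage 3: B2 = 4; r = 6; total draws C(17,5) = 6188; complement C(11,5) = 462; favorable 6188 - 462 = 5726; P = 409/442; answer 409/442
Stage 4: B3 = 409/442; threaded value p + q = 851; w = 1; -6*(1)^4 + 4*(1)^3 - 1*(1)^1 - 6 = (-6) + (4) + (-1) + (-6) = -9; answer -9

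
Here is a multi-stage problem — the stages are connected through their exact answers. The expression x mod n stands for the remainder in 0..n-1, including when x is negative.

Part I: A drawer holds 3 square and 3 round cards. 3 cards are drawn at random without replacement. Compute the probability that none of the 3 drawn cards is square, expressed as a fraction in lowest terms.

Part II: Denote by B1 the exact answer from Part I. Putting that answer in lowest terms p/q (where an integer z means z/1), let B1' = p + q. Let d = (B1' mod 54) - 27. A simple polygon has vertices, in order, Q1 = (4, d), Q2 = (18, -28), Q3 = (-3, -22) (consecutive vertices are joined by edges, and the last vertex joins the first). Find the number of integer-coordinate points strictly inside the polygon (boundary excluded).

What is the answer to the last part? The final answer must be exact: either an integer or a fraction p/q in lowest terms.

Part I: total draws C(6,3) = 20; favorable C(3,3) = 1; P = 1/20; answer 1/20
Part II: B1 = 1/20; threaded value p + q = 21; d = -6; cross terms: (4*-28 - 18*-6)=-4, (18*-22 - -3*-28)=-480, (-3*-6 - 4*-22)=106; twice the area = |-378| = 378; area = 189; boundary points = 2 + 3 + 1 = 6; strictly interior points = area - boundary/2 + 1 = 187; answer 187

187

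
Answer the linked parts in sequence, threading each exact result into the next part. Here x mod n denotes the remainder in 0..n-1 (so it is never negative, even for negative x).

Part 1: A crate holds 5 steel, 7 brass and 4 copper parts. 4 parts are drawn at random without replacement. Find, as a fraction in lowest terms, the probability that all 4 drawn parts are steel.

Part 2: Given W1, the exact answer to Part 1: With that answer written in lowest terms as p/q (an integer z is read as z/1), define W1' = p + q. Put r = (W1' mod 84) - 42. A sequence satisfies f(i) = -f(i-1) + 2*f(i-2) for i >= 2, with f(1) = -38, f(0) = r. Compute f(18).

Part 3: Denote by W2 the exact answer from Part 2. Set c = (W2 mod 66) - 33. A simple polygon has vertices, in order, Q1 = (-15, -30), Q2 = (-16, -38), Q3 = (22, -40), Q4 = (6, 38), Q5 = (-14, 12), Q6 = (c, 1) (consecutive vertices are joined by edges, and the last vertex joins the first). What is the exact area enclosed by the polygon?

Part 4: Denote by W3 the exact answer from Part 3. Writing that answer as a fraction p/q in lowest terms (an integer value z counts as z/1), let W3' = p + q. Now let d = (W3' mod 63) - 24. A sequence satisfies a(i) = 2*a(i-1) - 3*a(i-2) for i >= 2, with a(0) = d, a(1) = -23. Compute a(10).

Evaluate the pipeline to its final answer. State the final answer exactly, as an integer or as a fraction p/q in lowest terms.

2477

Part 1: total draws C(16,4) = 1820; favorable C(5,4) = 5; P = 1/364; answer 1/364
Part 2: W1 = 1/364; threaded value p + q = 365; r = -13; f(2) = -1*(-38) + 2*(-13) = 12; iterating: f(2)=12, f(3)=-88, f(4)=112, f(5)=-288, f(6)=512, f(7)=-1088, f(8)=2112, f(9)=-4288, f(10)=8512, f(11)=-17088, f(12)=34112, f(13)=-68288, f(14)=136512, f(15)=-273088, f(16)=546112, f(17)=-1092288, f(18)=2184512; answer 2184512
Part 3: W2 = 2184512; c = 11; cross terms: (-15*-38 - -16*-30)=90, (-16*-40 - 22*-38)=1476, (22*38 - 6*-40)=1076, (6*12 - -14*38)=604, (-14*1 - 11*12)=-146, (11*-30 - -15*1)=-315; twice the area = |2785| = 2785; area = 2785/2; answer 2785/2
Part 4: W3 = 2785/2; threaded value p + q = 2787; d = -9; a(2) = 2*(-23) - 3*(-9) = -19; iterating: a(2)=-19, a(3)=31, a(4)=119, a(5)=145, a(6)=-67, a(7)=-569, a(8)=-937, a(9)=-167, a(10)=2477; answer 2477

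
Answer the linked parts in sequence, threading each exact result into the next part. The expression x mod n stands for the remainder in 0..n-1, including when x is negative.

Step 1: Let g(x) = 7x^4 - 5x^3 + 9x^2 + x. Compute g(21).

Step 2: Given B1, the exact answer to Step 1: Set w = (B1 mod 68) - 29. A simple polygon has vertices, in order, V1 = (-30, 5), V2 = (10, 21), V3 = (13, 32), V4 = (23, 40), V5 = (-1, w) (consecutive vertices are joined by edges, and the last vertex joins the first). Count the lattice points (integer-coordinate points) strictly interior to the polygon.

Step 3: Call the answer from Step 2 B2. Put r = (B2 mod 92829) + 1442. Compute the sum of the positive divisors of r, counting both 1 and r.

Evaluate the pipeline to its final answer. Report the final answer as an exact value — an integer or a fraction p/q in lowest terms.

2100

Step 1: 7*(21)^4 - 5*(21)^3 + 9*(21)^2 + 1*(21)^1 = (1361367) + (-46305) + (3969) + (21) = 1319052; answer 1319052
Step 2: B1 = 1319052; w = 27; cross terms: (-30*21 - 10*5)=-680, (10*32 - 13*21)=47, (13*40 - 23*32)=-216, (23*27 - -1*40)=661, (-1*5 - -30*27)=805; twice the area = |617| = 617; area = 617/2; boundary points = 8 + 1 + 2 + 1 + 1 = 13; strictly interior points = area - boundary/2 + 1 = 303; answer 303
Step 3: B2 = 303; r = 1745; 1745 = 5 * 349; sigma = (1 + 5) * (1 + 349) = 6 * 350 = 2100; answer 2100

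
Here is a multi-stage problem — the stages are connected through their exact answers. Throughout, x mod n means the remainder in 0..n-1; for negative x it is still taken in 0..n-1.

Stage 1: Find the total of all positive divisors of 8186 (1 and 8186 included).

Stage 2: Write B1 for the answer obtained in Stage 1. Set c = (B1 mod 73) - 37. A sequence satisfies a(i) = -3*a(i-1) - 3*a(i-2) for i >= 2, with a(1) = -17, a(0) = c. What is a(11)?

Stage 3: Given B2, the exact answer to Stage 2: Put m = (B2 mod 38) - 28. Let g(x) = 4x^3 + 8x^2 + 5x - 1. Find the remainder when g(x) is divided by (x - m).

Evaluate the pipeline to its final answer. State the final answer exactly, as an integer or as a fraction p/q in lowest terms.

Stage 1: 8186 = 2 * 4093; sigma = (1 + 2) * (1 + 4093) = 3 * 4094 = 12282; answer 12282
Stage 2: B1 = 12282; c = -19; a(2) = -3*(-17) - 3*(-19) = 108; iterating: a(2)=108, a(3)=-273, a(4)=495, a(5)=-666, a(6)=513, a(7)=459, a(8)=-2916, a(9)=7371, a(10)=-13365, a(11)=17982; answer 17982
Stage 3: B2 = 17982; m = -20; remainder = value at the root: 4*(-20)^3 + 8*(-20)^2 + 5*(-20)^1 - 1 = (-32000) + (3200) + (-100) + (-1) = -28901; answer -28901

-28901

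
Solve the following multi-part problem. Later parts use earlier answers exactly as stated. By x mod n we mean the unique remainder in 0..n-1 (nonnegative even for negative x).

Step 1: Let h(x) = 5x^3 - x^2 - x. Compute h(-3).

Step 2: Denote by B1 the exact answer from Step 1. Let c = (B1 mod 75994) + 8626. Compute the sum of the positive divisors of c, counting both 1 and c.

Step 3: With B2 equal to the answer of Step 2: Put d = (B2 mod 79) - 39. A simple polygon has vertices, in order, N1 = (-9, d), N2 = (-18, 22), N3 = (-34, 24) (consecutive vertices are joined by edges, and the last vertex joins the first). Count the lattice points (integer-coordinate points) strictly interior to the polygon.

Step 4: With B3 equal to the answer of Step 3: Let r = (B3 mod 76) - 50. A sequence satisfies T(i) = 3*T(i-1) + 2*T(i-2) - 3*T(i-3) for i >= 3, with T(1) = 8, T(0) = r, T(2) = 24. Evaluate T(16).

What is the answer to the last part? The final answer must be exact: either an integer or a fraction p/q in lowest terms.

Step 1: 5*(-3)^3 - 1*(-3)^2 - 1*(-3)^1 = (-135) + (-9) + (3) = -141; answer -141
Step 2: B1 = -141; c = 84479; 84479 = 23 * 3673; sigma = (1 + 23) * (1 + 3673) = 24 * 3674 = 88176; answer 88176
Step 3: B2 = 88176; d = -27; cross terms: (-9*22 - -18*-27)=-684, (-18*24 - -34*22)=316, (-34*-27 - -9*24)=1134; twice the area = |766| = 766; area = 383; boundary points = 1 + 2 + 1 = 4; strictly interior points = area - boundary/2 + 1 = 382; answer 382
Step 4: B3 = 382; r = -48; T(3) = 3*(24) + 2*(8) - 3*(-48) = 232; iterating: T(3)=232, T(4)=720, T(5)=2552, T(6)=8400, T(7)=28144, T(8)=93576, T(9)=311816, T(10)=1038168, T(11)=3457408, T(12)=11513112, T(13)=38339648, T(14)=127672944, T(15)=425158792, T(16)=1415803320; answer 1415803320

1415803320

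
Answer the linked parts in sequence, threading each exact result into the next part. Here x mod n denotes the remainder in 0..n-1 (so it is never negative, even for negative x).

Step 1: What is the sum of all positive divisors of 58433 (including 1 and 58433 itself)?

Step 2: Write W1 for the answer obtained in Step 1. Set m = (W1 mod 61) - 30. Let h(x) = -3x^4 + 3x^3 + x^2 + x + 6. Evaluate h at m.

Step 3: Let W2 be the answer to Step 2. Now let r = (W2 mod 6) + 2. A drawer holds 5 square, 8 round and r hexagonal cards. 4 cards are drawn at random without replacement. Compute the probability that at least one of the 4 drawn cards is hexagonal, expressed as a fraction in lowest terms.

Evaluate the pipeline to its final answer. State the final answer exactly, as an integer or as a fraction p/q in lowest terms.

Step 1: 58433 = 71 * 823; sigma = (1 + 71) * (1 + 823) = 72 * 824 = 59328; answer 59328
Step 2: W1 = 59328; m = 6; -3*(6)^4 + 3*(6)^3 + 1*(6)^2 + 1*(6)^1 + 6 = (-3888) + (648) + (36) + (6) + (6) = -3192; answer -3192
Step 3: W2 = -3192; r = 2; total draws C(15,4) = 1365; complement C(13,4) = 715; favorable 1365 - 715 = 650; P = 10/21; answer 10/21

10/21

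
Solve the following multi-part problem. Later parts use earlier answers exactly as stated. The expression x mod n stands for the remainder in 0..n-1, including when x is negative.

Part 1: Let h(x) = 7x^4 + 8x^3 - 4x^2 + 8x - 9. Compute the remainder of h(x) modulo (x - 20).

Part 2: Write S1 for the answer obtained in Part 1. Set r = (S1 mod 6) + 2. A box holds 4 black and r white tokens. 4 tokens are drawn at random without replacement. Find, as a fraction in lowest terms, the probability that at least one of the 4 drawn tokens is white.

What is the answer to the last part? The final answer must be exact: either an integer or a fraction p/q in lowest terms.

Part 1: remainder = value at the root: 7*(20)^4 + 8*(20)^3 - 4*(20)^2 + 8*(20)^1 - 9 = (1120000) + (64000) + (-1600) + (160) + (-9) = 1182551; answer 1182551
Part 2: S1 = 1182551; r = 7; total draws C(11,4) = 330; complement C(4,4) = 1; favorable 330 - 1 = 329; P = 329/330; answer 329/330

329/330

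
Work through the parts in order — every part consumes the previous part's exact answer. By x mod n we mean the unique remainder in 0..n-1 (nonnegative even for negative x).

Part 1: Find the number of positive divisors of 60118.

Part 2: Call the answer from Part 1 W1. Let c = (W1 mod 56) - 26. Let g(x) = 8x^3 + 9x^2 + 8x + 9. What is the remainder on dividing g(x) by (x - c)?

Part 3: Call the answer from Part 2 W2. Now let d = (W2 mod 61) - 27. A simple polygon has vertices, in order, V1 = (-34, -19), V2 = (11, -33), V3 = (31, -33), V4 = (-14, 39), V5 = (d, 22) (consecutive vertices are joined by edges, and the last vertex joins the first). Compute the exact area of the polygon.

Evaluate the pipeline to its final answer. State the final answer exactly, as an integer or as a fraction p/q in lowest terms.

Part 1: 60118 = 2 * 30059; number of divisors = (1+1) * (1+1) = 4; answer 4
Part 2: W1 = 4; c = -22; remainder = value at the root: 8*(-22)^3 + 9*(-22)^2 + 8*(-22)^1 + 9 = (-85184) + (4356) + (-176) + (9) = -80995; answer -80995
Part 3: W2 = -80995; d = -14; cross terms: (-34*-33 - 11*-19)=1331, (11*-33 - 31*-33)=660, (31*39 - -14*-33)=747, (-14*22 - -14*39)=238, (-14*-19 - -34*22)=1014; twice the area = |3990| = 3990; area = 1995; answer 1995

1995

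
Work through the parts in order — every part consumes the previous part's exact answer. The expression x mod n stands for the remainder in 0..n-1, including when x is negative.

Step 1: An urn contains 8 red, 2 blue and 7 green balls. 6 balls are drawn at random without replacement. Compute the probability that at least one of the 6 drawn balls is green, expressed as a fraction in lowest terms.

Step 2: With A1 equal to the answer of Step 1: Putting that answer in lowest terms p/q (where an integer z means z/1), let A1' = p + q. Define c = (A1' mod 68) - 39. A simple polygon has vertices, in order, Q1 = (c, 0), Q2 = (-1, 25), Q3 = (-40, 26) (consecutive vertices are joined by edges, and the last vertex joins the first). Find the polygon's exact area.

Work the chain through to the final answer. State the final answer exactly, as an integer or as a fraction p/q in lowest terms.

480

Step 1: total draws C(17,6) = 12376; complement C(10,6) = 210; favorable 12376 - 210 = 12166; P = 869/884; answer 869/884
Step 2: A1 = 869/884; threaded value p + q = 1753; c = 14; cross terms: (14*25 - -1*0)=350, (-1*26 - -40*25)=974, (-40*0 - 14*26)=-364; twice the area = |960| = 960; area = 480; answer 480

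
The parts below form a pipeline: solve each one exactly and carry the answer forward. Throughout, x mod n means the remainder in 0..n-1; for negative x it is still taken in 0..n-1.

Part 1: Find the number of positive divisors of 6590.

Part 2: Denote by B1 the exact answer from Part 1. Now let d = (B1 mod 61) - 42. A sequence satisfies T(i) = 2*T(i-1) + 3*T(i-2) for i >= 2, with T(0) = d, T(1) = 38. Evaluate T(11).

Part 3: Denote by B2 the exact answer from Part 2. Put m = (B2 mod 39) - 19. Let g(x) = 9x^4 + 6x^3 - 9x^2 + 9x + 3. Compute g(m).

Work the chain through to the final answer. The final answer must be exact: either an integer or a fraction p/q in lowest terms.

327393

Part 1: 6590 = 2 * 5 * 659; number of divisors = (1+1) * (1+1) * (1+1) = 8; answer 8
Part 2: B1 = 8; d = -34; T(2) = 2*(38) + 3*(-34) = -26; iterating: T(2)=-26, T(3)=62, T(4)=46, T(5)=278, T(6)=694, T(7)=2222, T(8)=6526, T(9)=19718, T(10)=59014, T(11)=177182; answer 177182
Part 3: B2 = 177182; m = -14; 9*(-14)^4 + 6*(-14)^3 - 9*(-14)^2 + 9*(-14)^1 + 3 = (345744) + (-16464) + (-1764) + (-126) + (3) = 327393; answer 327393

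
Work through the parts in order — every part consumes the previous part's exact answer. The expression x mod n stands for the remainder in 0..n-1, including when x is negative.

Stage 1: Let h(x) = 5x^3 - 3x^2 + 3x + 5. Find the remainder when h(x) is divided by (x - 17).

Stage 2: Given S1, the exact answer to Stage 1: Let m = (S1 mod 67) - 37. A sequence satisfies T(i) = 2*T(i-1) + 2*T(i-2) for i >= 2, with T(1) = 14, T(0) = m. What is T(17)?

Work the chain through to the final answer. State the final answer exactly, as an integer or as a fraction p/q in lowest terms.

Stage 1: remainder = value at the root: 5*(17)^3 - 3*(17)^2 + 3*(17)^1 + 5 = (24565) + (-867) + (51) + (5) = 23754; answer 23754
Stage 2: S1 = 23754; m = -1; T(2) = 2*(14) + 2*(-1) = 26; iterating: T(2)=26, T(3)=80, T(4)=212, T(5)=584, T(6)=1592, T(7)=4352, T(8)=11888, T(9)=32480, T(10)=88736, T(11)=242432, T(12)=662336, T(13)=1809536, T(14)=4943744, T(15)=13506560, T(16)=36900608, T(17)=100814336; answer 100814336

100814336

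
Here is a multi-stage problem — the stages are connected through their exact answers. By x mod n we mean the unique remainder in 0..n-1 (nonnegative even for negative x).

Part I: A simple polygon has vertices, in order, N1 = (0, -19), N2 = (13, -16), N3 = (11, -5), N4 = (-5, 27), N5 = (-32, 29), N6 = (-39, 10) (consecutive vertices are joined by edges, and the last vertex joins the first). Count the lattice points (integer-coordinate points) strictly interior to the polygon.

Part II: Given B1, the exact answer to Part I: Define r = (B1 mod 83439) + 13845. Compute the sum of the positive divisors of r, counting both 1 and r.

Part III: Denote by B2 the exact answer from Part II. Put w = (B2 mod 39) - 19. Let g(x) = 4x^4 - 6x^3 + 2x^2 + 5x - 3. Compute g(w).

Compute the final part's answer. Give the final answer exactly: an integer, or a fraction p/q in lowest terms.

563062

Part I: cross terms: (0*-16 - 13*-19)=247, (13*-5 - 11*-16)=111, (11*27 - -5*-5)=272, (-5*29 - -32*27)=719, (-32*10 - -39*29)=811, (-39*-19 - 0*10)=741; twice the area = |2901| = 2901; area = 2901/2; boundary points = 1 + 1 + 16 + 1 + 1 + 1 = 21; strictly interior points = area - boundary/2 + 1 = 1441; answer 1441
Part II: B1 = 1441; r = 15286; 15286 = 2 * 7643; sigma = (1 + 2) * (1 + 7643) = 3 * 7644 = 22932; answer 22932
Part III: B2 = 22932; w = -19; 4*(-19)^4 - 6*(-19)^3 + 2*(-19)^2 + 5*(-19)^1 - 3 = (521284) + (41154) + (722) + (-95) + (-3) = 563062; answer 563062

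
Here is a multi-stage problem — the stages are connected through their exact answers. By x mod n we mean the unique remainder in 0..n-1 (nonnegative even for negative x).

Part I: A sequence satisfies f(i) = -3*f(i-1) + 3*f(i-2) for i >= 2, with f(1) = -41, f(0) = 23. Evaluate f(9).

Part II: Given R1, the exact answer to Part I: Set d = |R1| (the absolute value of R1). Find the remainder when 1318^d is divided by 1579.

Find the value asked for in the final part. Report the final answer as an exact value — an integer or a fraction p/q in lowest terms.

308

Part I: f(2) = -3*(-41) + 3*(23) = 192; iterating: f(2)=192, f(3)=-699, f(4)=2673, f(5)=-10116, f(6)=38367, f(7)=-145449, f(8)=551448, f(9)=-2090691; answer -2090691
Part II: R1 = -2090691; d = 2090691; squarings mod 1579: 1318^1=1318, 1318^2=224, 1318^4=1227, 1318^8=742, 1318^16=1072, 1318^32=1251, 1318^64=212, 1318^128=732, 1318^256=543, 1318^512=1155, 1318^1024=1349, 1318^2048=793, 1318^4096=407, 1318^8192=1433, 1318^16384=789, 1318^32768=395, 1318^65536=1283, 1318^131072=771, 1318^262144=737, 1318^524288=1572, 1318^1048576=49; 1318^2090691 = 1318^1 * 1318^2 * 1318^64 * 1318^128 * 1318^512 * 1318^1024 * 1318^8192 * 1318^16384 * 1318^32768 * 1318^65536 * 1318^131072 * 1318^262144 * 1318^524288 * 1318^1048576 = 308 (mod 1579); answer 308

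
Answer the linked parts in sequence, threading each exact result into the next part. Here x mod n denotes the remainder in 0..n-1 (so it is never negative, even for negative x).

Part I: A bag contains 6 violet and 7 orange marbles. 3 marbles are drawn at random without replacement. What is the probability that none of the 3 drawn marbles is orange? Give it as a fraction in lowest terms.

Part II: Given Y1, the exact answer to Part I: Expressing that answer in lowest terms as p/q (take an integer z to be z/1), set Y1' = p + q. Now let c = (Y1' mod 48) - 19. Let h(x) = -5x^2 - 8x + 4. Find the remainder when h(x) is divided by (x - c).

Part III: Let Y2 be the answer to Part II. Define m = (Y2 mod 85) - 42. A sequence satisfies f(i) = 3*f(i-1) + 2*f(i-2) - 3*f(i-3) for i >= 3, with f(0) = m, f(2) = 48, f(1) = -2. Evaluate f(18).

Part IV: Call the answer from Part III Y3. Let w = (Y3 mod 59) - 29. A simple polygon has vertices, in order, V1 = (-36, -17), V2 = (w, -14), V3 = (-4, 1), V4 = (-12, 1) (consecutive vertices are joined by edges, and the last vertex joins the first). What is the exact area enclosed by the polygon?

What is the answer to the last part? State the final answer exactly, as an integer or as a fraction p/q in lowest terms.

321

Part I: total draws C(13,3) = 286; favorable C(6,3) = 20; P = 10/143; answer 10/143
Part II: Y1 = 10/143; threaded value p + q = 153; c = -10; remainder = value at the root: -5*(-10)^2 - 8*(-10)^1 + 4 = (-500) + (80) + (4) = -416; answer -416
Part III: Y2 = -416; m = -33; f(3) = 3*(48) + 2*(-2) - 3*(-33) = 239; iterating: f(3)=239, f(4)=819, f(5)=2791, f(6)=9294, f(7)=31007, f(8)=103236, f(9)=343840, f(10)=1144971, f(11)=3812885, f(12)=12697077, f(13)=42282088, f(14)=140801763, f(15)=468878234, f(16)=1561391964, f(17)=5199527071, f(18)=17314730439; answer 17314730439
Part IV: Y3 = 17314730439; w = -3; cross terms: (-36*-14 - -3*-17)=453, (-3*1 - -4*-14)=-59, (-4*1 - -12*1)=8, (-12*-17 - -36*1)=240; twice the area = |642| = 642; area = 321; answer 321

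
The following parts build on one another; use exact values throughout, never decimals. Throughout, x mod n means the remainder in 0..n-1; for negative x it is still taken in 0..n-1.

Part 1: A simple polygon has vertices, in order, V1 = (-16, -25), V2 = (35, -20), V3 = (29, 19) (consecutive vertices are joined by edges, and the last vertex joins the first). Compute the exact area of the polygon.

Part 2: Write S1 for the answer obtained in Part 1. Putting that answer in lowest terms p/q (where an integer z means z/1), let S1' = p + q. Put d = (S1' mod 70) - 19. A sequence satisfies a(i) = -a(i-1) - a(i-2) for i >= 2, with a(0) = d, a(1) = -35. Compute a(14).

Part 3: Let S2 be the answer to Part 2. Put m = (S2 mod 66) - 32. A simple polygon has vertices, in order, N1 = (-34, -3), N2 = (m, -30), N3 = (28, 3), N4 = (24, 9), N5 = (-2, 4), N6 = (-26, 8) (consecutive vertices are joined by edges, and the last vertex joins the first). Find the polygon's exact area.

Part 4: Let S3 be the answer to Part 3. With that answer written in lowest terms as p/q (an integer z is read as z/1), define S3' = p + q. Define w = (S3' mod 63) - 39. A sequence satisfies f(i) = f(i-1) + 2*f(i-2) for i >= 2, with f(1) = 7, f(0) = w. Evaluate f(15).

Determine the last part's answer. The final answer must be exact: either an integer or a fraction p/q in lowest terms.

Part 1: cross terms: (-16*-20 - 35*-25)=1195, (35*19 - 29*-20)=1245, (29*-25 - -16*19)=-421; twice the area = |2019| = 2019; area = 2019/2; answer 2019/2
Part 2: S1 = 2019/2; threaded value p + q = 2021; d = 42; a(2) = -1*(-35) - 1*(42) = -7; iterating: a(2)=-7, a(3)=42, a(4)=-35, a(5)=-7, a(6)=42, a(7)=-35, a(8)=-7, a(9)=42, a(10)=-35, a(11)=-7, a(12)=42, a(13)=-35, a(14)=-7; answer -7
Part 3: S2 = -7; m = 27; cross terms: (-34*-30 - 27*-3)=1101, (27*3 - 28*-30)=921, (28*9 - 24*3)=180, (24*4 - -2*9)=114, (-2*8 - -26*4)=88, (-26*-3 - -34*8)=350; twice the area = |2754| = 2754; area = 1377; answer 1377
Part 4: S3 = 1377; threaded value p + q = 1378; w = 16; f(2) = 1*(7) + 2*(16) = 39; iterating: f(2)=39, f(3)=53, f(4)=131, f(5)=237, f(6)=499, f(7)=973, f(8)=1971, f(9)=3917, f(10)=7859, f(11)=15693, f(12)=31411, f(13)=62797, f(14)=125619, f(15)=251213; answer 251213

251213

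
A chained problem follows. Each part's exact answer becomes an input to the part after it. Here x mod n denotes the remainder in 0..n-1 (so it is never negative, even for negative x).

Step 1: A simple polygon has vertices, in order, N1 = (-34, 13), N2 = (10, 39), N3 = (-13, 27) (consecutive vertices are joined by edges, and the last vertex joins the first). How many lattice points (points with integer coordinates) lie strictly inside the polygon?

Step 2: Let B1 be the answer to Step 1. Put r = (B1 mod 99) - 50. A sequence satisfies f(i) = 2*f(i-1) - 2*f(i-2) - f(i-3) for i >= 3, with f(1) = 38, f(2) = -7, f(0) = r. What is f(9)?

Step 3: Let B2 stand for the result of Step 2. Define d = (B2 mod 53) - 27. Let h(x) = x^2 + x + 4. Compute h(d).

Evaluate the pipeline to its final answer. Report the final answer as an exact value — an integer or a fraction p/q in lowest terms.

Step 1: cross terms: (-34*39 - 10*13)=-1456, (10*27 - -13*39)=777, (-13*13 - -34*27)=749; twice the area = |70| = 70; area = 35; boundary points = 2 + 1 + 7 = 10; strictly interior points = area - boundary/2 + 1 = 31; answer 31
Step 2: B1 = 31; r = -19; f(3) = 2*(-7) - 2*(38) - 1*(-19) = -71; iterating: f(3)=-71, f(4)=-166, f(5)=-183, f(6)=37, f(7)=606, f(8)=1321, f(9)=1393; answer 1393
Step 3: B2 = 1393; d = -12; 1*(-12)^2 + 1*(-12)^1 + 4 = (144) + (-12) + (4) = 136; answer 136

136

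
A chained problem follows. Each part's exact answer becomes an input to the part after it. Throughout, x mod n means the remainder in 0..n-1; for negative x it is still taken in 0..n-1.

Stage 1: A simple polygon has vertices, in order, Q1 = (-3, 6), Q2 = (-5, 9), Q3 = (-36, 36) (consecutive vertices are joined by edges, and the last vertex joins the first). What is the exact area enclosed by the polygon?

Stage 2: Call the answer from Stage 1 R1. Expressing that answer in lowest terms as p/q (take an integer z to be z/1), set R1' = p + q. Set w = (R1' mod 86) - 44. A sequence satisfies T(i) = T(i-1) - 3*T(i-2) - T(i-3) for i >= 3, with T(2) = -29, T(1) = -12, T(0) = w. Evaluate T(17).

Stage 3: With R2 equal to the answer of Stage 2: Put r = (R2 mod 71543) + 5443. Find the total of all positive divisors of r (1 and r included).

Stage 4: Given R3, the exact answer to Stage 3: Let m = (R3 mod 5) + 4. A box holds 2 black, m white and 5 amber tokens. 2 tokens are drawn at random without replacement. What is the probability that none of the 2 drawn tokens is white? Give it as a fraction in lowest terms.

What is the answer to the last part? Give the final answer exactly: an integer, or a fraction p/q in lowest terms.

7/22

Stage 1: cross terms: (-3*9 - -5*6)=3, (-5*36 - -36*9)=144, (-36*6 - -3*36)=-108; twice the area = |39| = 39; area = 39/2; answer 39/2
Stage 2: R1 = 39/2; threaded value p + q = 41; w = -3; T(3) = 1*(-29) - 3*(-12) - 1*(-3) = 10; iterating: T(3)=10, T(4)=109, T(5)=108, T(6)=-229, T(7)=-662, T(8)=-83, T(9)=2132, T(10)=3043, T(11)=-3270, T(12)=-14531, T(13)=-7764, T(14)=39099, T(15)=76922, T(16)=-32611, T(17)=-302476; answer -302476
Stage 3: R2 = -302476; r = 60682; 60682 = 2 * 30341; sigma = (1 + 2) * (1 + 30341) = 3 * 30342 = 91026; answer 91026
Stage 4: R3 = 91026; m = 5; total draws C(12,2) = 66; favorable C(7,2) = 21; P = 7/22; answer 7/22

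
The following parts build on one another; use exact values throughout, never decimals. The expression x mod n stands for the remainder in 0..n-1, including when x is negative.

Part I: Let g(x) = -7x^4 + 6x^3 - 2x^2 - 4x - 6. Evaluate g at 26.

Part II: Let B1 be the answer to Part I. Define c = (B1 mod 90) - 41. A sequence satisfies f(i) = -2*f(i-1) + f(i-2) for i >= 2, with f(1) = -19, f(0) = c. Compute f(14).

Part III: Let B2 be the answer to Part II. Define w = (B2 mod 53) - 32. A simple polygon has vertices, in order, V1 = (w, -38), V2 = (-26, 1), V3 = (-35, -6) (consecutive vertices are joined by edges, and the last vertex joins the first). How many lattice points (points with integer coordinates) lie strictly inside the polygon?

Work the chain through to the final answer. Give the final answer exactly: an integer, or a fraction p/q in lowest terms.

247

Part I: -7*(26)^4 + 6*(26)^3 - 2*(26)^2 - 4*(26)^1 - 6 = (-3198832) + (105456) + (-1352) + (-104) + (-6) = -3094838; answer -3094838
Part II: B1 = -3094838; c = 41; f(2) = -2*(-19) + 1*(41) = 79; iterating: f(2)=79, f(3)=-177, f(4)=433, f(5)=-1043, f(6)=2519, f(7)=-6081, f(8)=14681, f(9)=-35443, f(10)=85567, f(11)=-206577, f(12)=498721, f(13)=-1204019, f(14)=2906759; answer 2906759
Part III: B2 = 2906759; w = -5; cross terms: (-5*1 - -26*-38)=-993, (-26*-6 - -35*1)=191, (-35*-38 - -5*-6)=1300; twice the area = |498| = 498; area = 249; boundary points = 3 + 1 + 2 = 6; strictly interior points = area - boundary/2 + 1 = 247; answer 247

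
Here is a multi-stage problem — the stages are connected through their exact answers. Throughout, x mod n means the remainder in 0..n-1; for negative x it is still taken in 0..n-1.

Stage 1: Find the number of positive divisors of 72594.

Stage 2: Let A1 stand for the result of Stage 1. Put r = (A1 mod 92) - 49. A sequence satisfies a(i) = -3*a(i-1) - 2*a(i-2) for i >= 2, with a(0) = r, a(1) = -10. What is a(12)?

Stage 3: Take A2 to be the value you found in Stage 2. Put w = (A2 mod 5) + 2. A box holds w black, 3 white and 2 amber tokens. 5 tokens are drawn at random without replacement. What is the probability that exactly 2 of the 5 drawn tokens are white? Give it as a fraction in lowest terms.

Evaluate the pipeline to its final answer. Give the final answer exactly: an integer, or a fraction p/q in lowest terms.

Stage 1: 72594 = 2 * 3^2 * 37 * 109; number of divisors = (1+1) * (2+1) * (1+1) * (1+1) = 24; answer 24
Stage 2: A1 = 24; r = -25; a(2) = -3*(-10) - 2*(-25) = 80; iterating: a(2)=80, a(3)=-220, a(4)=500, a(5)=-1060, a(6)=2180, a(7)=-4420, a(8)=8900, a(9)=-17860, a(10)=35780, a(11)=-71620, a(12)=143300; answer 143300
Stage 3: A2 = 143300; w = 2; total draws C(7,5) = 21; favorable C(3,2)*C(4,3) = 12; P = 4/7; answer 4/7

4/7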